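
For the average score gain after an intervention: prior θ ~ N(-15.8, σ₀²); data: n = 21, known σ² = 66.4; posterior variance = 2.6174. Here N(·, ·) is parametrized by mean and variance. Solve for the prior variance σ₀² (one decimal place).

Posterior precision equals prior precision plus data precision: 1/σ_n² = 1/σ₀² + n/σ².
So 1/σ₀² = 1/2.6174 − 21/66.4 = 0.382059 − 0.316265 = 0.065794.
Hence σ₀² = 1/0.065794 ≈ 15.2.

σ₀² = 15.2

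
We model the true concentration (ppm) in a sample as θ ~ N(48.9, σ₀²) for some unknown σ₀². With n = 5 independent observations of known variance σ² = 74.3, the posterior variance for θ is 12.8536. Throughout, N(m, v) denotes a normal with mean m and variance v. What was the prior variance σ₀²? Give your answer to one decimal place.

σ₀² = 95.2

Posterior precision equals prior precision plus data precision: 1/σ_n² = 1/σ₀² + n/σ².
So 1/σ₀² = 1/12.8536 − 5/74.3 = 0.077799 − 0.067295 = 0.010504.
Hence σ₀² = 1/0.010504 ≈ 95.2.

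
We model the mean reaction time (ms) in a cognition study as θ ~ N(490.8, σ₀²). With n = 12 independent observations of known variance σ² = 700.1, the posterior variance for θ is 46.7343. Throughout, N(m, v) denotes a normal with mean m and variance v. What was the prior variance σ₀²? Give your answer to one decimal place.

For the Normal–Normal model with known σ², precisions add: τ_n = τ₀ + n/σ².
So 1/σ₀² = 1/46.7343 − 12/700.1 = 0.021398 − 0.017140 = 0.004258.
Hence σ₀² = 1/0.004258 ≈ 234.9.

σ₀² = 234.9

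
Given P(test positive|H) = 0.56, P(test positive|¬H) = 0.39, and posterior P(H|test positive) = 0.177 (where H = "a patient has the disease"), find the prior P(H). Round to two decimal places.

Bayes' rule in odds form gives O(H|E) = O(H)·[P(E|H)/P(E|¬H)], hence O(H) = O(H|E)/LR.
Posterior odds = 0.177/(1−0.177) = 0.2151. LR = 0.56/0.39 = 1.4359.
Prior odds = 0.2151/1.4359 = 0.1498, so P(H) = 0.1498/(1+0.1498) ≈ 0.13.

P(H) = 0.13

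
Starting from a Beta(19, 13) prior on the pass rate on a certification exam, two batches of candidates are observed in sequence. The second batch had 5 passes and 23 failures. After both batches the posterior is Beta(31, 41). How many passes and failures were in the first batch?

Sequential conjugate updates are equivalent to a single update on the pooled data, so total successes = posterior α − prior α and total failures = posterior β − prior β.
Total across both batches: 31−19=12 passes, 41−13=28 failures.
Subtract the second batch: 12−5=7 passes and 28−23=5 failures.

7 passes and 5 failures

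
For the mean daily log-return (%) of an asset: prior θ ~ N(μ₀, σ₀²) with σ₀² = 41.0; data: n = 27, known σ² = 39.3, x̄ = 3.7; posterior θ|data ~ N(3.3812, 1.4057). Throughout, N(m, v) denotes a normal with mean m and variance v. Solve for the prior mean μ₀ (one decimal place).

μ₀ = -5.6

The posterior mean is a precision-weighted average: μ_n = (τ₀μ₀ + τ_data·x̄)/(τ₀+τ_data), with τ₀=1/σ₀² and τ_data=n/σ².
Here τ₀ = 1/41.0 = 0.024390 and τ_data = 27/39.3 = 0.687023, so τ_n = 0.711413.
Rearranging for μ₀: μ₀ = (μ_n·τ_n − τ_data·x̄)/τ₀ = (3.3812·0.711413 − 0.687023·3.7) / 0.024390 = -0.136555/0.024390 ≈ -5.6.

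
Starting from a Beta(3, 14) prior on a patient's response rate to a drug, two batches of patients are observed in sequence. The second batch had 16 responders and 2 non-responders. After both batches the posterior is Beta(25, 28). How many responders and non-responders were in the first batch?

Sequential conjugate updates are equivalent to a single update on the pooled data, so total successes = posterior α − prior α and total failures = posterior β − prior β.
Total across both batches: 25−3=22 responders, 28−14=14 non-responders.
Subtract the second batch: 22−16=6 responders and 14−2=12 non-responders.

6 responders and 12 non-responders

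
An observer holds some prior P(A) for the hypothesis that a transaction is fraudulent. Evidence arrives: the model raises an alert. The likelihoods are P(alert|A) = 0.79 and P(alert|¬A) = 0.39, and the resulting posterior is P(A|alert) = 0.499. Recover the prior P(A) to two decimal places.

P(A) = 0.33

Bayes' rule in odds form gives O(A|E) = O(A)·[P(E|A)/P(E|¬A)], hence O(A) = O(A|E)/LR.
Posterior odds = 0.499/(1−0.499) = 0.9960. LR = 0.79/0.39 = 2.0256.
Prior odds = 0.9960/2.0256 = 0.4917, so P(A) = 0.4917/(1+0.4917) ≈ 0.33.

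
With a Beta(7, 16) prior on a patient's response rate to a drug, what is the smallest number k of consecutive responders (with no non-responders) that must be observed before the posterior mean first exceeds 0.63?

k = 21

After k responders and 0 non-responders the posterior is Beta(7+k, 16), with mean (7+k)/(7+16+k).
Set (7+k)/(23+k) > 0.63 and solve: k > (0.63·23 − 7)/(1 − 0.63) = 20.243.
The smallest integer exceeding 20.243 is 21, and checking k=21: (28)/(44) = 0.6364 > 0.63.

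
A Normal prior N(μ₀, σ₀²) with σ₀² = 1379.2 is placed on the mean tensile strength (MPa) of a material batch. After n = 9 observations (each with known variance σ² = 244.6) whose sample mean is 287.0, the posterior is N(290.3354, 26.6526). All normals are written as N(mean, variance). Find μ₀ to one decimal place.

The posterior mean is a precision-weighted average: μ_n = (τ₀μ₀ + τ_data·x̄)/(τ₀+τ_data), with τ₀=1/σ₀² and τ_data=n/σ².
Here τ₀ = 1/1379.2 = 0.000725 and τ_data = 9/244.6 = 0.036795, so τ_n = 0.037520.
Rearranging for μ₀: μ₀ = (μ_n·τ_n − τ_data·x̄)/τ₀ = (290.3354·0.037520 − 0.036795·287.0) / 0.000725 = 0.333219/0.000725 ≈ 459.6.

μ₀ = 459.6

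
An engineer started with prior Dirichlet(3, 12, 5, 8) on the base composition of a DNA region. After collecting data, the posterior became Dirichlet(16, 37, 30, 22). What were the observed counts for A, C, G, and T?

For a Dirichlet(α) prior with multinomial counts c, the posterior is Dirichlet(α + c) componentwise.
Counts are posterior − prior componentwise: 16−3=13, 37−12=25, 30−5=25, 22−8=14.

counts (13, 25, 25, 14)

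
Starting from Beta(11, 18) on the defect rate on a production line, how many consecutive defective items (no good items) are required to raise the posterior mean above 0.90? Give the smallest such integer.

k = 152

After k defective items and 0 good items the posterior is Beta(11+k, 18), with mean (11+k)/(11+18+k).
Set (11+k)/(29+k) > 0.90 and solve: k > (0.90·29 − 11)/(1 − 0.90) = 151.000.
The smallest integer exceeding 151.000 is 152.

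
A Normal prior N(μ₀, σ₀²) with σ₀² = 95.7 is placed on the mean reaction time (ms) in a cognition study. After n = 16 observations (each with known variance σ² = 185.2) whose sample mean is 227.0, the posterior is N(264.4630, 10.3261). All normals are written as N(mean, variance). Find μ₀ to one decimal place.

μ₀ = 574.2

With known observation variance, the Normal–Normal posterior has precision τ_n = τ₀ + n/σ² and mean μ_n = (τ₀μ₀ + (n/σ²)x̄)/τ_n.
Here τ₀ = 1/95.7 = 0.010449 and τ_data = 16/185.2 = 0.086393, so τ_n = 0.096842.
Rearranging for μ₀: μ₀ = (μ_n·τ_n − τ_data·x̄)/τ₀ = (264.4630·0.096842 − 0.086393·227.0) / 0.010449 = 5.999915/0.010449 ≈ 574.2.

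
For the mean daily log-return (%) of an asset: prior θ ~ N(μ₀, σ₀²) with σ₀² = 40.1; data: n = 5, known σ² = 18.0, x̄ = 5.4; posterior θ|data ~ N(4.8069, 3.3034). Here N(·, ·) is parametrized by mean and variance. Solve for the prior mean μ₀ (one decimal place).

The posterior mean is a precision-weighted average: μ_n = (τ₀μ₀ + τ_data·x̄)/(τ₀+τ_data), with τ₀=1/σ₀² and τ_data=n/σ².
Here τ₀ = 1/40.1 = 0.024938 and τ_data = 5/18.0 = 0.277778, so τ_n = 0.302716.
Rearranging for μ₀: μ₀ = (μ_n·τ_n − τ_data·x̄)/τ₀ = (4.8069·0.302716 − 0.277778·5.4) / 0.024938 = -0.044876/0.024938 ≈ -1.8.

μ₀ = -1.8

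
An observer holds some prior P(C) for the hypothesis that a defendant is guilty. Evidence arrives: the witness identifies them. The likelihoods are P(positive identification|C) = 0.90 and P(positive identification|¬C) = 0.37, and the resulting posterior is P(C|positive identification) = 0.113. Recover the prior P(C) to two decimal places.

In odds form, posterior odds = prior odds × likelihood ratio, so prior odds = posterior odds ÷ LR.
Posterior odds = 0.113/(1−0.113) = 0.1274. LR = 0.90/0.37 = 2.4324.
Prior odds = 0.1274/2.4324 = 0.0524, so P(C) = 0.0524/(1+0.0524) ≈ 0.05.

P(C) = 0.05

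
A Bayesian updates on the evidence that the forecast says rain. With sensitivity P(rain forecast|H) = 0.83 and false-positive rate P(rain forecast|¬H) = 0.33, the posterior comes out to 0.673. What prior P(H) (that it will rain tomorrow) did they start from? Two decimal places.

P(H) = 0.45

Bayes' rule in odds form gives O(H|E) = O(H)·[P(E|H)/P(E|¬H)], hence O(H) = O(H|E)/LR.
Posterior odds = 0.673/(1−0.673) = 2.0581. LR = 0.83/0.33 = 2.5152.
Prior odds = 2.0581/2.5152 = 0.8183, so P(H) = 0.8183/(1+0.8183) ≈ 0.45.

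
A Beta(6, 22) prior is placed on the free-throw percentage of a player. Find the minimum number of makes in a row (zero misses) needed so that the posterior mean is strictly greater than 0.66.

After k makes and 0 misses the posterior is Beta(6+k, 22), with mean (6+k)/(6+22+k).
Set (6+k)/(28+k) > 0.66 and solve: k > (0.66·28 − 6)/(1 − 0.66) = 36.706.
The smallest integer exceeding 36.706 is 37, and checking k=37: (43)/(65) = 0.6615 > 0.66.

k = 37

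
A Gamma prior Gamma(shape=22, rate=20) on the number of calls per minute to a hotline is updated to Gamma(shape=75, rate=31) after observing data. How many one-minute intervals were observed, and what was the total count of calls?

n = 11 one-minute intervals with total 53 calls

A Gamma(α, β) prior (rate parametrization) on a Poisson rate with n observations summing to S gives posterior Gamma(α+S, β+n).
Matching: Σxᵢ = 75 − 22 = 53 and n = 31 − 20 = 11.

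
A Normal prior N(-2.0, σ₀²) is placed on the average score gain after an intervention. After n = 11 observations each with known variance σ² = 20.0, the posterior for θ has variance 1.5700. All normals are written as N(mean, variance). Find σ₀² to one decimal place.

σ₀² = 11.5

For the Normal–Normal model with known σ², precisions add: τ_n = τ₀ + n/σ².
So 1/σ₀² = 1/1.5700 − 11/20.0 = 0.636943 − 0.550000 = 0.086943.
Hence σ₀² = 1/0.086943 ≈ 11.5.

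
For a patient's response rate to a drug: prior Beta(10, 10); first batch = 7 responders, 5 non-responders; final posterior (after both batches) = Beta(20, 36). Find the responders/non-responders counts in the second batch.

3 responders and 21 non-responders

Because Beta–binomial updating is additive in the counts, the combined data contributed (α_post−α_prior, β_post−β_prior) successes and failures.
Total across both batches: 20−10=10 responders, 36−10=26 non-responders.
Subtract the first batch: 10−7=3 responders and 26−5=21 non-responders.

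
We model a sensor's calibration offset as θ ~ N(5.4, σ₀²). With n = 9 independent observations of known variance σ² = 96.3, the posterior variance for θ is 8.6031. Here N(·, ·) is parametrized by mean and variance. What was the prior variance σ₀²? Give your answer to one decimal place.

For the Normal–Normal model with known σ², precisions add: τ_n = τ₀ + n/σ².
So 1/σ₀² = 1/8.6031 − 9/96.3 = 0.116237 − 0.093458 = 0.022779.
Hence σ₀² = 1/0.022779 ≈ 43.9.

σ₀² = 43.9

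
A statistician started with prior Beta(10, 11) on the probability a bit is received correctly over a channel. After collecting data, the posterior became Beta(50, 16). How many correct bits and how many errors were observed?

A Beta(a, b) prior with s successes and f failures in binomial data gives a Beta(a+s, b+f) posterior.
So s = 50 − 10 = 40 and f = 16 − 11 = 5.

40 correct bits and 5 errors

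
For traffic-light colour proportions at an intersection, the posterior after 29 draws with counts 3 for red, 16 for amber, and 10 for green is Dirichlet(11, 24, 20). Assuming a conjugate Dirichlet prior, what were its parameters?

Dirichlet(8, 8, 10)

For a Dirichlet(α) prior with multinomial counts c, the posterior is Dirichlet(α + c) componentwise.
Subtract each count from the matching posterior parameter: 11−3=8, 24−16=8, 20−10=10.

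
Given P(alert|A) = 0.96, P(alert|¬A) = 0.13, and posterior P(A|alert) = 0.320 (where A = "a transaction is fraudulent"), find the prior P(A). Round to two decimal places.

P(A) = 0.06

Bayes' rule in odds form gives O(A|E) = O(A)·[P(E|A)/P(E|¬A)], hence O(A) = O(A|E)/LR.
Posterior odds = 0.320/(1−0.320) = 0.4706. LR = 0.96/0.13 = 7.3846.
Prior odds = 0.4706/7.3846 = 0.0637, so P(A) = 0.0637/(1+0.0637) ≈ 0.06.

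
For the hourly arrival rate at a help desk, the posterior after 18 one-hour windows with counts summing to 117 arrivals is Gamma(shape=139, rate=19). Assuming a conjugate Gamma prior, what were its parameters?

Gamma(shape=22, rate=1)

A Gamma(α, β) prior (rate parametrization) on a Poisson rate with n observations summing to S gives posterior Gamma(α+S, β+n).
So α = 139 − 117 = 22 and β = 19 − 18 = 1.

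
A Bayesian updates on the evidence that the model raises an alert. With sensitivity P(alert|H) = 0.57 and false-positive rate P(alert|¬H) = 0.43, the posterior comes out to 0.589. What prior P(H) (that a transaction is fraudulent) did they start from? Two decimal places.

P(H) = 0.52

Bayes' rule in odds form gives O(H|E) = O(H)·[P(E|H)/P(E|¬H)], hence O(H) = O(H|E)/LR.
Posterior odds = 0.589/(1−0.589) = 1.4331. LR = 0.57/0.43 = 1.3256.
Prior odds = 1.4331/1.3256 = 1.0811, so P(H) = 1.0811/(1+1.0811) ≈ 0.52.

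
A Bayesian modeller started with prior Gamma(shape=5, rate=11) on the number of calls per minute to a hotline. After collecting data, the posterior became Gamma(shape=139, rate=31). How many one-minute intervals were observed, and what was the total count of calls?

n = 20 one-minute intervals with total 134 calls

A Gamma(α, β) prior (rate parametrization) on a Poisson rate with n observations summing to S gives posterior Gamma(α+S, β+n).
Matching: Σxᵢ = 139 − 5 = 134 and n = 31 − 11 = 20.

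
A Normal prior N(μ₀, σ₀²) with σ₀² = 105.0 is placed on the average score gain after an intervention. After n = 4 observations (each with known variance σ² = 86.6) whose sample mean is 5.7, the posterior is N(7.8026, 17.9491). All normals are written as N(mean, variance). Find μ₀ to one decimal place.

μ₀ = 18.0

With known observation variance, the Normal–Normal posterior has precision τ_n = τ₀ + n/σ² and mean μ_n = (τ₀μ₀ + (n/σ²)x̄)/τ_n.
Here τ₀ = 1/105.0 = 0.009524 and τ_data = 4/86.6 = 0.046189, so τ_n = 0.055713.
Rearranging for μ₀: μ₀ = (μ_n·τ_n − τ_data·x̄)/τ₀ = (7.8026·0.055713 − 0.046189·5.7) / 0.009524 = 0.171429/0.009524 ≈ 18.0.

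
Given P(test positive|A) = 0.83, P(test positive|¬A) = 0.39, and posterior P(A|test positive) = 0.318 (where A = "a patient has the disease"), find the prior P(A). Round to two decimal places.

Bayes' rule in odds form gives O(A|E) = O(A)·[P(E|A)/P(E|¬A)], hence O(A) = O(A|E)/LR.
Posterior odds = 0.318/(1−0.318) = 0.4663. LR = 0.83/0.39 = 2.1282.
Prior odds = 0.4663/2.1282 = 0.2191, so P(A) = 0.2191/(1+0.2191) ≈ 0.18.

P(A) = 0.18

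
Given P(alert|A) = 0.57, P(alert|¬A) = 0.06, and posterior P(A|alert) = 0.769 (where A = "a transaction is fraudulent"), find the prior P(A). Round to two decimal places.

P(A) = 0.26

In odds form, posterior odds = prior odds × likelihood ratio, so prior odds = posterior odds ÷ LR.
Posterior odds = 0.769/(1−0.769) = 3.3290. LR = 0.57/0.06 = 9.5000.
Prior odds = 3.3290/9.5000 = 0.3504, so P(A) = 0.3504/(1+0.3504) ≈ 0.26.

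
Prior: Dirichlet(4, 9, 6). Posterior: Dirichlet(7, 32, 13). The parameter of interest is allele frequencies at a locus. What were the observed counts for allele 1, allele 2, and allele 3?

counts (3, 23, 7)

For a Dirichlet(α) prior with multinomial counts c, the posterior is Dirichlet(α + c) componentwise.
Counts are posterior − prior componentwise: 7−4=3, 32−9=23, 13−6=7.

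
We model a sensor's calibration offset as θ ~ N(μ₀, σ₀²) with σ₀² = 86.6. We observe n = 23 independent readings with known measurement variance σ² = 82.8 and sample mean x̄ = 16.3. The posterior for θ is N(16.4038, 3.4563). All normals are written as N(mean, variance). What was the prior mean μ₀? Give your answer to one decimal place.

μ₀ = 18.9

The posterior mean is a precision-weighted average: μ_n = (τ₀μ₀ + τ_data·x̄)/(τ₀+τ_data), with τ₀=1/σ₀² and τ_data=n/σ².
Here τ₀ = 1/86.6 = 0.011547 and τ_data = 23/82.8 = 0.277778, so τ_n = 0.289325.
Rearranging for μ₀: μ₀ = (μ_n·τ_n − τ_data·x̄)/τ₀ = (16.4038·0.289325 − 0.277778·16.3) / 0.011547 = 0.218248/0.011547 ≈ 18.9.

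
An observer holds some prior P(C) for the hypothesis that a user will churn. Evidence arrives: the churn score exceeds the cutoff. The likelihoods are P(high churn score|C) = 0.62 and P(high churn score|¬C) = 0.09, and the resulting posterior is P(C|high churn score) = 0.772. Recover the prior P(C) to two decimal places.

P(C) = 0.33

Bayes' rule in odds form gives O(C|E) = O(C)·[P(E|C)/P(E|¬C)], hence O(C) = O(C|E)/LR.
Posterior odds = 0.772/(1−0.772) = 3.3860. LR = 0.62/0.09 = 6.8889.
Prior odds = 3.3860/6.8889 = 0.4915, so P(C) = 0.4915/(1+0.4915) ≈ 0.33.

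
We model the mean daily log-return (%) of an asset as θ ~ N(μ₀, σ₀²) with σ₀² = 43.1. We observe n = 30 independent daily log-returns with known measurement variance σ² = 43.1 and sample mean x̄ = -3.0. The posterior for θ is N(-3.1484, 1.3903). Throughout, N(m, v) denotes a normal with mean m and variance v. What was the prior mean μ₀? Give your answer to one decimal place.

μ₀ = -7.6

With known observation variance, the Normal–Normal posterior has precision τ_n = τ₀ + n/σ² and mean μ_n = (τ₀μ₀ + (n/σ²)x̄)/τ_n.
Here τ₀ = 1/43.1 = 0.023202 and τ_data = 30/43.1 = 0.696056, so τ_n = 0.719258.
Rearranging for μ₀: μ₀ = (μ_n·τ_n − τ_data·x̄)/τ₀ = (-3.1484·0.719258 − 0.696056·-3.0) / 0.023202 = -0.176344/0.023202 ≈ -7.6.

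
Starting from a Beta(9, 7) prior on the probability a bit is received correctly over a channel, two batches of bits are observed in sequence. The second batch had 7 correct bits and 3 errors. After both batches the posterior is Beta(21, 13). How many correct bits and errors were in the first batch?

Because Beta–binomial updating is additive in the counts, the combined data contributed (α_post−α_prior, β_post−β_prior) successes and failures.
Total across both batches: 21−9=12 correct bits, 13−7=6 errors.
Subtract the second batch: 12−7=5 correct bits and 6−3=3 errors.

5 correct bits and 3 errors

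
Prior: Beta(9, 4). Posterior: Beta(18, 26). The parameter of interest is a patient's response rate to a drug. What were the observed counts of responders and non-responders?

9 responders and 22 non-responders

Under Beta–binomial conjugacy the posterior parameters are (a+s, b+f).
So s = 18 − 9 = 9 and f = 26 − 4 = 22.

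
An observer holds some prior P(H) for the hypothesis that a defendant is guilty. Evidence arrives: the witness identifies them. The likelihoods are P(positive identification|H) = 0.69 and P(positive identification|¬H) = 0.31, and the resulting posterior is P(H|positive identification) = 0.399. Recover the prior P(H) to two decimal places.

P(H) = 0.23

Bayes' rule in odds form gives O(H|E) = O(H)·[P(E|H)/P(E|¬H)], hence O(H) = O(H|E)/LR.
Posterior odds = 0.399/(1−0.399) = 0.6639. LR = 0.69/0.31 = 2.2258.
Prior odds = 0.6639/2.2258 = 0.2983, so P(H) = 0.2983/(1+0.2983) ≈ 0.23.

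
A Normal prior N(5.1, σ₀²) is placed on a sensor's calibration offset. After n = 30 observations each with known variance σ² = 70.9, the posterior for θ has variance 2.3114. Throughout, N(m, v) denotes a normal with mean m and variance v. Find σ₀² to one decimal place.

σ₀² = 105.2

Posterior precision equals prior precision plus data precision: 1/σ_n² = 1/σ₀² + n/σ².
So 1/σ₀² = 1/2.3114 − 30/70.9 = 0.432638 − 0.423131 = 0.009507.
Hence σ₀² = 1/0.009507 ≈ 105.2.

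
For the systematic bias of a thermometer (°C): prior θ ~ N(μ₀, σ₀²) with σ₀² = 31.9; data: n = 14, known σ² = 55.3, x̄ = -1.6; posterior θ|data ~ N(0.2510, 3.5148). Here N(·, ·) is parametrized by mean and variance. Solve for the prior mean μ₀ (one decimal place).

μ₀ = 15.2

The posterior mean is a precision-weighted average: μ_n = (τ₀μ₀ + τ_data·x̄)/(τ₀+τ_data), with τ₀=1/σ₀² and τ_data=n/σ².
Here τ₀ = 1/31.9 = 0.031348 and τ_data = 14/55.3 = 0.253165, so τ_n = 0.284513.
Rearranging for μ₀: μ₀ = (μ_n·τ_n − τ_data·x̄)/τ₀ = (0.2510·0.284513 − 0.253165·-1.6) / 0.031348 = 0.476477/0.031348 ≈ 15.2.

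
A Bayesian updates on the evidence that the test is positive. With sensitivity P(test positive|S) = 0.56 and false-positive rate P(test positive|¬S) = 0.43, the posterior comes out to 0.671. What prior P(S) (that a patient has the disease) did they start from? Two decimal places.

P(S) = 0.61

Bayes' rule in odds form gives O(S|E) = O(S)·[P(E|S)/P(E|¬S)], hence O(S) = O(S|E)/LR.
Posterior odds = 0.671/(1−0.671) = 2.0395. LR = 0.56/0.43 = 1.3023.
Prior odds = 2.0395/1.3023 = 1.5661, so P(S) = 1.5661/(1+1.5661) ≈ 0.61.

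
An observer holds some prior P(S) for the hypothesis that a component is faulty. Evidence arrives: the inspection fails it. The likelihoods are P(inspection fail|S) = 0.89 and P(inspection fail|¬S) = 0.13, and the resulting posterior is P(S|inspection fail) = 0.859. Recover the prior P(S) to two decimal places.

P(S) = 0.47

In odds form, posterior odds = prior odds × likelihood ratio, so prior odds = posterior odds ÷ LR.
Posterior odds = 0.859/(1−0.859) = 6.0922. LR = 0.89/0.13 = 6.8462.
Prior odds = 6.0922/6.8462 = 0.8899, so P(S) = 0.8899/(1+0.8899) ≈ 0.47.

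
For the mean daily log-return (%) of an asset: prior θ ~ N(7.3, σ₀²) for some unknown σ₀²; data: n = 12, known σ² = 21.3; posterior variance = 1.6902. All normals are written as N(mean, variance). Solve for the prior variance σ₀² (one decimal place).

For the Normal–Normal model with known σ², precisions add: τ_n = τ₀ + n/σ².
So 1/σ₀² = 1/1.6902 − 12/21.3 = 0.591646 − 0.563380 = 0.028266.
Hence σ₀² = 1/0.028266 ≈ 35.4.

σ₀² = 35.4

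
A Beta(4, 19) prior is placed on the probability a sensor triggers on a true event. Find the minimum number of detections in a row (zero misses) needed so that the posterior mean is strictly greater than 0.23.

k = 2

After k detections and 0 misses the posterior is Beta(4+k, 19), with mean (4+k)/(4+19+k).
Set (4+k)/(23+k) > 0.23 and solve: k > (0.23·23 − 4)/(1 − 0.23) = 1.675.
The smallest integer exceeding 1.675 is 2, and checking k=2: (6)/(25) = 0.2400 > 0.23.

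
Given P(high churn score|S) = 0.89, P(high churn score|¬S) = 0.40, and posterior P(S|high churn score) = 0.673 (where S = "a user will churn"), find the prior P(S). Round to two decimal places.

P(S) = 0.48

Bayes' rule in odds form gives O(S|E) = O(S)·[P(E|S)/P(E|¬S)], hence O(S) = O(S|E)/LR.
Posterior odds = 0.673/(1−0.673) = 2.0581. LR = 0.89/0.40 = 2.2250.
Prior odds = 2.0581/2.2250 = 0.9250, so P(S) = 0.9250/(1+0.9250) ≈ 0.48.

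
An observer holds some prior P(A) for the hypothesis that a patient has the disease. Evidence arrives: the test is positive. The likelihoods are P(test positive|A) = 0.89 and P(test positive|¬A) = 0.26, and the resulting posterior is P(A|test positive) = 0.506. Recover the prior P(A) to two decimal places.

P(A) = 0.23

In odds form, posterior odds = prior odds × likelihood ratio, so prior odds = posterior odds ÷ LR.
Posterior odds = 0.506/(1−0.506) = 1.0243. LR = 0.89/0.26 = 3.4231.
Prior odds = 1.0243/3.4231 = 0.2992, so P(A) = 0.2992/(1+0.2992) ≈ 0.23.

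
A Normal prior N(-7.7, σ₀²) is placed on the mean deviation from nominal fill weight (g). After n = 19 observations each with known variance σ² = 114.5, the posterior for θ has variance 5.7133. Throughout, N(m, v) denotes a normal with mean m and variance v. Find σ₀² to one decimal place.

σ₀² = 110.0

For the Normal–Normal model with known σ², precisions add: τ_n = τ₀ + n/σ².
So 1/σ₀² = 1/5.7133 − 19/114.5 = 0.175030 − 0.165939 = 0.009091.
Hence σ₀² = 1/0.009091 ≈ 110.0.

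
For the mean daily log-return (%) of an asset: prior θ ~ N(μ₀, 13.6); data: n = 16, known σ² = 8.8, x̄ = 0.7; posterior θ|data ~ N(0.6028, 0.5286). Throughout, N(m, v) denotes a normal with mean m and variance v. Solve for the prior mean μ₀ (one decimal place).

With known observation variance, the Normal–Normal posterior has precision τ_n = τ₀ + n/σ² and mean μ_n = (τ₀μ₀ + (n/σ²)x̄)/τ_n.
Here τ₀ = 1/13.6 = 0.073529 and τ_data = 16/8.8 = 1.818182, so τ_n = 1.891711.
Rearranging for μ₀: μ₀ = (μ_n·τ_n − τ_data·x̄)/τ₀ = (0.6028·1.891711 − 1.818182·0.7) / 0.073529 = -0.132404/0.073529 ≈ -1.8.

μ₀ = -1.8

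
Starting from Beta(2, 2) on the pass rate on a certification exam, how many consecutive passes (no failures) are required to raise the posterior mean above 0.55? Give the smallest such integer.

After k passes and 0 failures the posterior is Beta(2+k, 2), with mean (2+k)/(2+2+k).
Set (2+k)/(4+k) > 0.55 and solve: k > (0.55·4 − 2)/(1 − 0.55) = 0.444.
The smallest integer exceeding 0.444 is 1, and checking k=1: (3)/(5) = 0.6000 > 0.55.

k = 1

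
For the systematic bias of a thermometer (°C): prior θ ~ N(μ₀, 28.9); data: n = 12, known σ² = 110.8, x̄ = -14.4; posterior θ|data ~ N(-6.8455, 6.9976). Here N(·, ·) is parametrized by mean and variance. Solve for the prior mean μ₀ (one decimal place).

μ₀ = 16.8

The posterior mean is a precision-weighted average: μ_n = (τ₀μ₀ + τ_data·x̄)/(τ₀+τ_data), with τ₀=1/σ₀² and τ_data=n/σ².
Here τ₀ = 1/28.9 = 0.034602 and τ_data = 12/110.8 = 0.108303, so τ_n = 0.142905.
Rearranging for μ₀: μ₀ = (μ_n·τ_n − τ_data·x̄)/τ₀ = (-6.8455·0.142905 − 0.108303·-14.4) / 0.034602 = 0.581307/0.034602 ≈ 16.8.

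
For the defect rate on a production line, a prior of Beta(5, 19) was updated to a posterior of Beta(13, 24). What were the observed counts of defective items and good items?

A Beta(a, b) prior with s successes and f failures in binomial data gives a Beta(a+s, b+f) posterior.
Match parameters: s=13−5=8, f=24−19=5.

8 defective items and 5 good items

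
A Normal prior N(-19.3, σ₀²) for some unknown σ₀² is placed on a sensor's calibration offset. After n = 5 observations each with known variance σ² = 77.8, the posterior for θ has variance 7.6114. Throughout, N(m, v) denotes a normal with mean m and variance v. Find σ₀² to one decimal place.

σ₀² = 14.9

Posterior precision equals prior precision plus data precision: 1/σ_n² = 1/σ₀² + n/σ².
So 1/σ₀² = 1/7.6114 − 5/77.8 = 0.131382 − 0.064267 = 0.067115.
Hence σ₀² = 1/0.067115 ≈ 14.9.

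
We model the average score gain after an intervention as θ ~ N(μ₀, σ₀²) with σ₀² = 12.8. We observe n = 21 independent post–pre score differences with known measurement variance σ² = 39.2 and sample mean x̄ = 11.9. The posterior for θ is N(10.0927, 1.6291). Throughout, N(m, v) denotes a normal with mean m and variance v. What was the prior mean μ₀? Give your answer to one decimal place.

μ₀ = -2.3

With known observation variance, the Normal–Normal posterior has precision τ_n = τ₀ + n/σ² and mean μ_n = (τ₀μ₀ + (n/σ²)x̄)/τ_n.
Here τ₀ = 1/12.8 = 0.078125 and τ_data = 21/39.2 = 0.535714, so τ_n = 0.613839.
Rearranging for μ₀: μ₀ = (μ_n·τ_n − τ_data·x̄)/τ₀ = (10.0927·0.613839 − 0.535714·11.9) / 0.078125 = -0.179704/0.078125 ≈ -2.3.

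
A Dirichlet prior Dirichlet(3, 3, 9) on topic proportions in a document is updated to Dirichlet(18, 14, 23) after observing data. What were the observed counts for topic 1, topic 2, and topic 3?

counts (15, 11, 14)

For a Dirichlet(α) prior with multinomial counts c, the posterior is Dirichlet(α + c) componentwise.
Counts are posterior − prior componentwise: 18−3=15, 14−3=11, 23−9=14.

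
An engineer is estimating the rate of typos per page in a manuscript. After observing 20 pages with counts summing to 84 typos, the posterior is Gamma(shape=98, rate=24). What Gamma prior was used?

Gamma–Poisson conjugacy: posterior shape = α + Σxᵢ, posterior rate = β + n.
So α = 98 − 84 = 14 and β = 24 − 20 = 4.

Gamma(shape=14, rate=4)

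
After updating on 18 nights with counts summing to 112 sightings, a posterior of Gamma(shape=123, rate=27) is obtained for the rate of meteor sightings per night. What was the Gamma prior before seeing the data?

Gamma–Poisson conjugacy: posterior shape = α + Σxᵢ, posterior rate = β + n.
So α = 123 − 112 = 11 and β = 27 − 18 = 9.

Gamma(shape=11, rate=9)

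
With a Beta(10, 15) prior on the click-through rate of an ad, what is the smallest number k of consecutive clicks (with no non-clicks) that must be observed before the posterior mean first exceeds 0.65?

After k clicks and 0 non-clicks the posterior is Beta(10+k, 15), with mean (10+k)/(10+15+k).
Set (10+k)/(25+k) > 0.65 and solve: k > (0.65·25 − 10)/(1 − 0.65) = 17.857.
The smallest integer exceeding 17.857 is 18, and checking k=18: (28)/(43) = 0.6512 > 0.65.

k = 18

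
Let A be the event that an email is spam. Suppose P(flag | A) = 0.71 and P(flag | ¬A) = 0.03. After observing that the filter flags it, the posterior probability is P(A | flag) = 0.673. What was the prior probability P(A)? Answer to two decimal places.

In odds form, posterior odds = prior odds × likelihood ratio, so prior odds = posterior odds ÷ LR.
Posterior odds = 0.673/(1−0.673) = 2.0581. LR = 0.71/0.03 = 23.6667.
Prior odds = 2.0581/23.6667 = 0.0870, so P(A) = 0.0870/(1+0.0870) ≈ 0.08.

P(A) = 0.08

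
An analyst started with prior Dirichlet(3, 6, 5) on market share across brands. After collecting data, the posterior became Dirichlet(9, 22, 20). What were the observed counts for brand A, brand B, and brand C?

For a Dirichlet(α) prior with multinomial counts c, the posterior is Dirichlet(α + c) componentwise.
Counts are posterior − prior componentwise: 9−3=6, 22−6=16, 20−5=15.

counts (6, 16, 15)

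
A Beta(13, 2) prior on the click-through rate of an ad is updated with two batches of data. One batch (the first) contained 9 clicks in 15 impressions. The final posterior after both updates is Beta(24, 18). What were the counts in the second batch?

2 clicks and 10 non-clicks

Sequential conjugate updates are equivalent to a single update on the pooled data, so total successes = posterior α − prior α and total failures = posterior β − prior β.
Total across both batches: 24−13=11 clicks, 18−2=16 non-clicks.
Subtract the first batch: 11−9=2 clicks and 16−6=10 non-clicks.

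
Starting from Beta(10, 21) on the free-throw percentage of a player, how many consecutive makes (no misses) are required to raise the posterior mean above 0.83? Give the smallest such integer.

k = 93

After k makes and 0 misses the posterior is Beta(10+k, 21), with mean (10+k)/(10+21+k).
Set (10+k)/(31+k) > 0.83 and solve: k > (0.83·31 − 10)/(1 − 0.83) = 92.529.
The smallest integer exceeding 92.529 is 93.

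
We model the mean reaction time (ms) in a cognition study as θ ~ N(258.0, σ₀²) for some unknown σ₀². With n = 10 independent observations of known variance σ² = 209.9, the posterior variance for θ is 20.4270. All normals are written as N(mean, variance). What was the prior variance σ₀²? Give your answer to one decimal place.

σ₀² = 761.6

Posterior precision equals prior precision plus data precision: 1/σ_n² = 1/σ₀² + n/σ².
So 1/σ₀² = 1/20.4270 − 10/209.9 = 0.048955 − 0.047642 = 0.001313.
Hence σ₀² = 1/0.001313 ≈ 761.6.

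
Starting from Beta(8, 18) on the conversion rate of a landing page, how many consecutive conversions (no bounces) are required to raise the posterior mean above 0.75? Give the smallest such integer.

After k conversions and 0 bounces the posterior is Beta(8+k, 18), with mean (8+k)/(8+18+k).
Set (8+k)/(26+k) > 0.75 and solve: k > (0.75·26 − 8)/(1 − 0.75) = 46.000.
The smallest integer exceeding 46.000 is 47.

k = 47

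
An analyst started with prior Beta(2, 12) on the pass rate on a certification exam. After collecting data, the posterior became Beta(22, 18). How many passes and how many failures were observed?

Beta is conjugate to the binomial likelihood: posterior = Beta(a+s, b+f).
So s = 22 − 2 = 20 and f = 18 − 12 = 6.

20 passes and 6 failures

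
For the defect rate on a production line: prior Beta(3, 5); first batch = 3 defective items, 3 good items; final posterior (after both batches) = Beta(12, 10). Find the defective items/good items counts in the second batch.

6 defective items and 2 good items

Because Beta–binomial updating is additive in the counts, the combined data contributed (α_post−α_prior, β_post−β_prior) successes and failures.
Total across both batches: 12−3=9 defective items, 10−5=5 good items.
Subtract the first batch: 9−3=6 defective items and 5−3=2 good items.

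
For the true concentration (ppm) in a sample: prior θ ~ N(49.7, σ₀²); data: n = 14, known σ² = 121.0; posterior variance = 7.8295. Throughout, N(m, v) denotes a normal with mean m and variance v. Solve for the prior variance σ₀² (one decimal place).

Posterior precision equals prior precision plus data precision: 1/σ_n² = 1/σ₀² + n/σ².
So 1/σ₀² = 1/7.8295 − 14/121.0 = 0.127722 − 0.115702 = 0.012020.
Hence σ₀² = 1/0.012020 ≈ 83.2.

σ₀² = 83.2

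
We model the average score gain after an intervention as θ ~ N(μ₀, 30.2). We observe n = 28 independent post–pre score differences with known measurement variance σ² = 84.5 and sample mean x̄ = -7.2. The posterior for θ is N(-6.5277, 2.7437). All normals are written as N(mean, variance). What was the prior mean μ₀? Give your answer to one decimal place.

μ₀ = 0.2

With known observation variance, the Normal–Normal posterior has precision τ_n = τ₀ + n/σ² and mean μ_n = (τ₀μ₀ + (n/σ²)x̄)/τ_n.
Here τ₀ = 1/30.2 = 0.033113 and τ_data = 28/84.5 = 0.331361, so τ_n = 0.364474.
Rearranging for μ₀: μ₀ = (μ_n·τ_n − τ_data·x̄)/τ₀ = (-6.5277·0.364474 − 0.331361·-7.2) / 0.033113 = 0.006622/0.033113 ≈ 0.2.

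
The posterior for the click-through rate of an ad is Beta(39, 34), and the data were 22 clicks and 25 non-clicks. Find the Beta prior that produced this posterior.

Beta(17, 9)

Beta is conjugate to the binomial likelihood: posterior = Beta(α+s, β+f).
Subtract the data counts: 39−22=17, 34−25=9.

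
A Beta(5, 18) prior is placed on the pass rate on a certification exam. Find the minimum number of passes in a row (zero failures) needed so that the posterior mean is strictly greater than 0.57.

After k passes and 0 failures the posterior is Beta(5+k, 18), with mean (5+k)/(5+18+k).
Set (5+k)/(23+k) > 0.57 and solve: k > (0.57·23 − 5)/(1 − 0.57) = 18.860.
The smallest integer exceeding 18.860 is 19.

k = 19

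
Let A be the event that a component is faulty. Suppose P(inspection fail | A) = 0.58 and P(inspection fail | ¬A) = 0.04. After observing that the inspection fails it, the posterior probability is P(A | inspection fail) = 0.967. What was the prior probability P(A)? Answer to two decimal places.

In odds form, posterior odds = prior odds × likelihood ratio, so prior odds = posterior odds ÷ LR.
Posterior odds = 0.967/(1−0.967) = 29.3030. LR = 0.58/0.04 = 14.5000.
Prior odds = 29.3030/14.5000 = 2.0209, so P(A) = 2.0209/(1+2.0209) ≈ 0.67.

P(A) = 0.67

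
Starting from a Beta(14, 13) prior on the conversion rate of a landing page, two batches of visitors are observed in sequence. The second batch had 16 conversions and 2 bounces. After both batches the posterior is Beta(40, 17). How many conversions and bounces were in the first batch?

10 conversions and 2 bounces

Sequential conjugate updates are equivalent to a single update on the pooled data, so total successes = posterior α − prior α and total failures = posterior β − prior β.
Total across both batches: 40−14=26 conversions, 17−13=4 bounces.
Subtract the second batch: 26−16=10 conversions and 4−2=2 bounces.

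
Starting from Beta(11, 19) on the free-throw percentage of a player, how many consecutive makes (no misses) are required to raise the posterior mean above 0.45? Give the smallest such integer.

k = 5

After k makes and 0 misses the posterior is Beta(11+k, 19), with mean (11+k)/(11+19+k).
Set (11+k)/(30+k) > 0.45 and solve: k > (0.45·30 − 11)/(1 − 0.45) = 4.545.
The smallest integer exceeding 4.545 is 5, and checking k=5: (16)/(35) = 0.4571 > 0.45.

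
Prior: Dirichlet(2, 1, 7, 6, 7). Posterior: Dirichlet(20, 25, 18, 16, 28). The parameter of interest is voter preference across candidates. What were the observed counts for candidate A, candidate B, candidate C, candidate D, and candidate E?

counts (18, 24, 11, 10, 21)

For a Dirichlet(α) prior with multinomial counts c, the posterior is Dirichlet(α + c) componentwise.
Counts are posterior − prior componentwise: 20−2=18, 25−1=24, 18−7=11, 16−6=10, 28−7=21.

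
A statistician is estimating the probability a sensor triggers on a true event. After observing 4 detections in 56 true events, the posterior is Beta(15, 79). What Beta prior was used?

Beta is conjugate to the binomial likelihood: posterior = Beta(a+s, b+f).
Subtract the data counts: 15−4=11, 79−52=27.

Beta(11, 27)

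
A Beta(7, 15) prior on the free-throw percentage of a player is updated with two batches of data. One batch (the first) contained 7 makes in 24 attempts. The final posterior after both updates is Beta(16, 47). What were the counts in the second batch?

Sequential conjugate updates are equivalent to a single update on the pooled data, so total successes = posterior α − prior α and total failures = posterior β − prior β.
Total across both batches: 16−7=9 makes, 47−15=32 misses.
Subtract the first batch: 9−7=2 makes and 32−17=15 misses.

2 makes and 15 misses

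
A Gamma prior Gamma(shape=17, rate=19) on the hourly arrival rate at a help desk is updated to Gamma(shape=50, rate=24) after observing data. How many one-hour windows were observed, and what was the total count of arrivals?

n = 5 one-hour windows with total 33 arrivals

A Gamma(α, β) prior (rate parametrization) on a Poisson rate with n observations summing to S gives posterior Gamma(α+S, β+n).
Matching: Σxᵢ = 50 − 17 = 33 and n = 24 − 19 = 5.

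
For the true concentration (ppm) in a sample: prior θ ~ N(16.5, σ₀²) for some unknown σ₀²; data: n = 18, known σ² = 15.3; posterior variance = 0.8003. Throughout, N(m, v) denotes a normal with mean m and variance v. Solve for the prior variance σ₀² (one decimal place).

Posterior precision equals prior precision plus data precision: 1/σ_n² = 1/σ₀² + n/σ².
So 1/σ₀² = 1/0.8003 − 18/15.3 = 1.249531 − 1.176471 = 0.073060.
Hence σ₀² = 1/0.073060 ≈ 13.7.

σ₀² = 13.7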